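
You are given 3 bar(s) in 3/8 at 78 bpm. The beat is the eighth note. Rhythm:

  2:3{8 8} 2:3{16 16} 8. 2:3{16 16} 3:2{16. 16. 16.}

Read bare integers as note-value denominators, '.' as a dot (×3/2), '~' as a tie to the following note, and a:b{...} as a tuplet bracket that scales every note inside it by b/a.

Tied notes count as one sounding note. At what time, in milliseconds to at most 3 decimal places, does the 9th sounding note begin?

1. 0.0ms @ 0 + 1153.846ms (3/2)
2. 1153.846ms @ 3/2 + 1153.846ms (3/2)
3. 2307.692ms @ 3 + 576.923ms (3/4)
4. 2884.615ms @ 15/4 + 576.923ms (3/4)
5. 3461.538ms @ 9/2 + 1153.846ms (3/2)
6. 4615.385ms @ 6 + 576.923ms (3/4)
7. 5192.308ms @ 27/4 + 576.923ms (3/4)
8. 5769.231ms @ 15/2 + 384.615ms (1/2)
9. 6153.846ms @ 8 + 384.615ms (1/2)
10. 6538.462ms @ 17/2 + 384.615ms (1/2)

note 9 onset = 8b = 6153.846ms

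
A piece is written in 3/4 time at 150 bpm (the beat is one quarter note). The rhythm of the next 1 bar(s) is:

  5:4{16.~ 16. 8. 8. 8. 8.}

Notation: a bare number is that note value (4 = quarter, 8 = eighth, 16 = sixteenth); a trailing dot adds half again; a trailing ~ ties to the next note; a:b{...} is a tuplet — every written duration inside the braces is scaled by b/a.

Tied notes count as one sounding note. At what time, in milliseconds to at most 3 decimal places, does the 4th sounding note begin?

note 4 onset = 9/5b = 720.0ms

1. 0.0ms @ 0 + 240.0ms (3/5)
2. 240.0ms @ 3/5 + 240.0ms (3/5)
3. 480.0ms @ 6/5 + 240.0ms (3/5)
4. 720.0ms @ 9/5 + 240.0ms (3/5)
5. 960.0ms @ 12/5 + 240.0ms (3/5)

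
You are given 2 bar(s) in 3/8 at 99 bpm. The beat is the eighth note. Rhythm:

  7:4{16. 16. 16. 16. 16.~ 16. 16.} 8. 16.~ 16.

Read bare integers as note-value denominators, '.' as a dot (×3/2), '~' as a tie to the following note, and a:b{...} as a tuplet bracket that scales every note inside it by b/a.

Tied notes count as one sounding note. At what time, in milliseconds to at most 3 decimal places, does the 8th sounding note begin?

note 8 onset = 9/2b = 2727.273ms

1. 0.0ms @ 0 + 259.74ms (3/7)
2. 259.74ms @ 3/7 + 259.74ms (3/7)
3. 519.481ms @ 6/7 + 259.74ms (3/7)
4. 779.221ms @ 9/7 + 259.74ms (3/7)
5. 1038.961ms @ 12/7 + 519.481ms (6/7)
6. 1558.442ms @ 18/7 + 259.74ms (3/7)
7. 1818.182ms @ 3 + 909.091ms (3/2)
8. 2727.273ms @ 9/2 + 909.091ms (3/2)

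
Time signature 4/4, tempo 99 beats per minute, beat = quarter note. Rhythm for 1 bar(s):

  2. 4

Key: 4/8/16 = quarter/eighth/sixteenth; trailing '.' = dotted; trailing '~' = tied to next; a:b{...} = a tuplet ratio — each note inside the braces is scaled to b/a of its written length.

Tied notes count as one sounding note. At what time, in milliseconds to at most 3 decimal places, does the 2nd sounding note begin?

1. 0.0ms @ 0 + 1818.182ms (3)
2. 1818.182ms @ 3 + 606.061ms (1)

note 2 onset = 3b = 1818.182ms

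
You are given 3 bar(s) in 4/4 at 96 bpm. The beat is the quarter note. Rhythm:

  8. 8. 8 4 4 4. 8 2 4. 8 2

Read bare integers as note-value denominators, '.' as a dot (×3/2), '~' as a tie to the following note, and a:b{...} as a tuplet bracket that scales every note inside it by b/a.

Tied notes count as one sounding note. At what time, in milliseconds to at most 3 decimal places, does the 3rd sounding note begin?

note 3 onset = 3/2b = 937.5ms

1. 0.0ms @ 0 + 468.75ms (3/4)
2. 468.75ms @ 3/4 + 468.75ms (3/4)
3. 937.5ms @ 3/2 + 312.5ms (1/2)
4. 1250.0ms @ 2 + 625.0ms (1)
5. 1875.0ms @ 3 + 625.0ms (1)
6. 2500.0ms @ 4 + 937.5ms (3/2)
7. 3437.5ms @ 11/2 + 312.5ms (1/2)
8. 3750.0ms @ 6 + 1250.0ms (2)
9. 5000.0ms @ 8 + 937.5ms (3/2)
10. 5937.5ms @ 19/2 + 312.5ms (1/2)
11. 6250.0ms @ 10 + 1250.0ms (2)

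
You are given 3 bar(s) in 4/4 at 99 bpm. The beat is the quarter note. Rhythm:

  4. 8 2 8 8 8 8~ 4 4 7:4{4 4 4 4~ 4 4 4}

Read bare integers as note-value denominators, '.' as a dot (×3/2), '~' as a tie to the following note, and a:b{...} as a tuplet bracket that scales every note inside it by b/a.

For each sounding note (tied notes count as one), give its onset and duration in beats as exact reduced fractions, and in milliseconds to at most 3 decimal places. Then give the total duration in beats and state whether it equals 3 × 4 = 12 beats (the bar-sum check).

1) 0.0ms=0b +909.091ms=3/2b
2) 909.091ms=3/2b +303.03ms=1/2b
3) 1212.121ms=2b +1212.121ms=2b
4) 2424.242ms=4b +303.03ms=1/2b
5) 2727.273ms=9/2b +303.03ms=1/2b
6) 3030.303ms=5b +303.03ms=1/2b
7) 3333.333ms=11/2b +909.091ms=3/2b
8) 4242.424ms=7b +606.061ms=1b
9) 4848.485ms=8b +346.32ms=4/7b
10) 5194.805ms=60/7b +346.32ms=4/7b
11) 5541.126ms=64/7b +346.32ms=4/7b
12) 5887.446ms=68/7b +692.641ms=8/7b
13) 6580.087ms=76/7b +346.32ms=4/7b
14) 6926.407ms=80/7b +346.32ms=4/7b
Σ=12b of 12 (99bpm 4/4) — PASS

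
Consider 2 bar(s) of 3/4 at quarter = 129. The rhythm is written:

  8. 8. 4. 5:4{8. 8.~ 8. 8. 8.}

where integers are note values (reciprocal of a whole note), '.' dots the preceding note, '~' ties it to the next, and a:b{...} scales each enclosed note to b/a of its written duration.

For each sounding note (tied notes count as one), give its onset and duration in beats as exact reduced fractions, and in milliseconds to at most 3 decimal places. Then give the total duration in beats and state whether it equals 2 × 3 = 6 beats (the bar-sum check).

1) 0.0ms=0b +348.837ms=3/4b
2) 348.837ms=3/4b +348.837ms=3/4b
3) 697.674ms=3/2b +697.674ms=3/2b
4) 1395.349ms=3b +279.07ms=3/5b
5) 1674.419ms=18/5b +558.14ms=6/5b
6) 2232.558ms=24/5b +279.07ms=3/5b
7) 2511.628ms=27/5b +279.07ms=3/5b
Σ=6b of 6 (129bpm 3/4) — PASS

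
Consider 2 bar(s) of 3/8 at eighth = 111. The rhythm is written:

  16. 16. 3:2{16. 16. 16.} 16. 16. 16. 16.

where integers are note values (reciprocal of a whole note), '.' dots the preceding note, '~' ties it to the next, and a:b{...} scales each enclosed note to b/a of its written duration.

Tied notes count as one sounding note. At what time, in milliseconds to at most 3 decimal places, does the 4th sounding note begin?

note 4 onset = 2b = 1081.081ms

1. 0.0ms @ 0 + 405.405ms (3/4)
2. 405.405ms @ 3/4 + 405.405ms (3/4)
3. 810.811ms @ 3/2 + 270.27ms (1/2)
4. 1081.081ms @ 2 + 270.27ms (1/2)
5. 1351.351ms @ 5/2 + 270.27ms (1/2)
6. 1621.622ms @ 3 + 405.405ms (3/4)
7. 2027.027ms @ 15/4 + 405.405ms (3/4)
8. 2432.432ms @ 9/2 + 405.405ms (3/4)
9. 2837.838ms @ 21/4 + 405.405ms (3/4)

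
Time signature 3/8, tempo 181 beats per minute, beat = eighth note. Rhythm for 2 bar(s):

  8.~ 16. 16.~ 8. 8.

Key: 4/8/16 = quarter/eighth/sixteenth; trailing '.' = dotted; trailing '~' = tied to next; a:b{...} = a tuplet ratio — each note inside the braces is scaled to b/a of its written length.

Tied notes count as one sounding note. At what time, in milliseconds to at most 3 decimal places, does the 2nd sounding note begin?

note 2 onset = 9/4b = 745.856ms

1. 0.0ms @ 0 + 745.856ms (9/4)
2. 745.856ms @ 9/4 + 745.856ms (9/4)
3. 1491.713ms @ 9/2 + 497.238ms (3/2)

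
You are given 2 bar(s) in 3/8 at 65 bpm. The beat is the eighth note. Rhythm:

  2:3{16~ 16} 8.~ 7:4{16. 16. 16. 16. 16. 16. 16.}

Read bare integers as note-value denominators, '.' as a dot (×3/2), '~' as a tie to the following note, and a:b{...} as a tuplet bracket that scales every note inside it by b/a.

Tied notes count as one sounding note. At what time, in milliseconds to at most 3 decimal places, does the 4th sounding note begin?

1. 0.0ms @ 0 + 1384.615ms (3/2)
2. 1384.615ms @ 3/2 + 1780.22ms (27/14)
3. 3164.835ms @ 24/7 + 395.604ms (3/7)
4. 3560.44ms @ 27/7 + 395.604ms (3/7)
5. 3956.044ms @ 30/7 + 395.604ms (3/7)
6. 4351.648ms @ 33/7 + 395.604ms (3/7)
7. 4747.253ms @ 36/7 + 395.604ms (3/7)
8. 5142.857ms @ 39/7 + 395.604ms (3/7)

note 4 onset = 27/7b = 3560.44ms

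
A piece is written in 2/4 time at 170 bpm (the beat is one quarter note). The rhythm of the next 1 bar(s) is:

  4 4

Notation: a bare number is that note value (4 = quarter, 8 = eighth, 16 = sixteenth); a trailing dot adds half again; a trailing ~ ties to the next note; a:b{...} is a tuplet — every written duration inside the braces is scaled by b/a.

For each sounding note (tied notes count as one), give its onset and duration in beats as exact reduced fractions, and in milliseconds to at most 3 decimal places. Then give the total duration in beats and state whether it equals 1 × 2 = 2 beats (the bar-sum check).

1) 0.0ms=0b +352.941ms=1b
2) 352.941ms=1b +352.941ms=1b
Σ=2b of 2 (170bpm 2/4) — PASS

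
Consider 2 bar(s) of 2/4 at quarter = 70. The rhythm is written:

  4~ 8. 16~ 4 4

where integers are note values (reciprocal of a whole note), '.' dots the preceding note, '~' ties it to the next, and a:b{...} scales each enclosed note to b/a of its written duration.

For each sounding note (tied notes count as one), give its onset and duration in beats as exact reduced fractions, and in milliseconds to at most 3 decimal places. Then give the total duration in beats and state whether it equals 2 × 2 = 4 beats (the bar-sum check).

1) 0.0ms=0b +1500.0ms=7/4b
2) 1500.0ms=7/4b +1071.429ms=5/4b
3) 2571.429ms=3b +857.143ms=1b
Σ=4b of 4 (70bpm 2/4) — PASS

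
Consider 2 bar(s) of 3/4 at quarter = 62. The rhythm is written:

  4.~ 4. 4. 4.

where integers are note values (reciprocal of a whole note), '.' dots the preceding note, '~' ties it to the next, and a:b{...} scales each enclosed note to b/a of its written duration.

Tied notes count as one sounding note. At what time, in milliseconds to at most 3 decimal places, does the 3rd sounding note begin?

1. 0.0ms @ 0 + 2903.226ms (3)
2. 2903.226ms @ 3 + 1451.613ms (3/2)
3. 4354.839ms @ 9/2 + 1451.613ms (3/2)

note 3 onset = 9/2b = 4354.839ms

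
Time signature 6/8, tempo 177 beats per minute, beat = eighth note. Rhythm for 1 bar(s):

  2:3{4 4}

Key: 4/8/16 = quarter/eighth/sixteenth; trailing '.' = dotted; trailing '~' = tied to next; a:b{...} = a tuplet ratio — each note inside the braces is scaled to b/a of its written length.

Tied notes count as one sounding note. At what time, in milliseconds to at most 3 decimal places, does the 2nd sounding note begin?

note 2 onset = 3b = 1016.949ms

1. 0.0ms @ 0 + 1016.949ms (3)
2. 1016.949ms @ 3 + 1016.949ms (3)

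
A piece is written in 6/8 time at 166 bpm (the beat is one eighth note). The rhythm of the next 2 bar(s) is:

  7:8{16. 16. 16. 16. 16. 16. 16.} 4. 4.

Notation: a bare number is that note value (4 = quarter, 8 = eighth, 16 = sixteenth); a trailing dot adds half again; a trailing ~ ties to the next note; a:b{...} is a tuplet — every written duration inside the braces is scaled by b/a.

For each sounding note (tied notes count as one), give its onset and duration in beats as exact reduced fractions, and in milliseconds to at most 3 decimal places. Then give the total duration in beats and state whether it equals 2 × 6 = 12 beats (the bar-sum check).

1) 0.0ms=0b +309.811ms=6/7b
2) 309.811ms=6/7b +309.811ms=6/7b
3) 619.621ms=12/7b +309.811ms=6/7b
4) 929.432ms=18/7b +309.811ms=6/7b
5) 1239.243ms=24/7b +309.811ms=6/7b
6) 1549.053ms=30/7b +309.811ms=6/7b
7) 1858.864ms=36/7b +309.811ms=6/7b
8) 2168.675ms=6b +1084.337ms=3b
9) 3253.012ms=9b +1084.337ms=3b
Σ=12b of 12 (166bpm 6/8) — PASS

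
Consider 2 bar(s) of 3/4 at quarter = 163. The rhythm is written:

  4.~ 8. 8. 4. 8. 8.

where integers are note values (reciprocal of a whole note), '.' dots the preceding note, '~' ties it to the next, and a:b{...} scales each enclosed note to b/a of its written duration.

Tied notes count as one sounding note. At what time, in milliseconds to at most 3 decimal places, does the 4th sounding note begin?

note 4 onset = 9/2b = 1656.442ms

1. 0.0ms @ 0 + 828.221ms (9/4)
2. 828.221ms @ 9/4 + 276.074ms (3/4)
3. 1104.294ms @ 3 + 552.147ms (3/2)
4. 1656.442ms @ 9/2 + 276.074ms (3/4)
5. 1932.515ms @ 21/4 + 276.074ms (3/4)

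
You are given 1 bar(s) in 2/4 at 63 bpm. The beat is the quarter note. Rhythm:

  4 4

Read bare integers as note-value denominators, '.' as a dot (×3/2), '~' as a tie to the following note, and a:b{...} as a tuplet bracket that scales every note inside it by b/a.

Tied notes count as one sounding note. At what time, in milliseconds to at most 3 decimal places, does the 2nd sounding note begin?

note 2 onset = 1b = 952.381ms

1. 0.0ms @ 0 + 952.381ms (1)
2. 952.381ms @ 1 + 952.381ms (1)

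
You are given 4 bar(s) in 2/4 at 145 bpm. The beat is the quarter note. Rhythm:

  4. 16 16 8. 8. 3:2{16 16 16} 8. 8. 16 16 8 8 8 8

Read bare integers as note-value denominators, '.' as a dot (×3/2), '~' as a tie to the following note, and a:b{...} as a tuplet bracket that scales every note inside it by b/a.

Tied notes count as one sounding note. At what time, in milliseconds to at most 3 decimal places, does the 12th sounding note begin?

note 12 onset = 23/4b = 2379.31ms

1. 0.0ms @ 0 + 620.69ms (3/2)
2. 620.69ms @ 3/2 + 103.448ms (1/4)
3. 724.138ms @ 7/4 + 103.448ms (1/4)
4. 827.586ms @ 2 + 310.345ms (3/4)
5. 1137.931ms @ 11/4 + 310.345ms (3/4)
6. 1448.276ms @ 7/2 + 68.966ms (1/6)
7. 1517.241ms @ 11/3 + 68.966ms (1/6)
8. 1586.207ms @ 23/6 + 68.966ms (1/6)
9. 1655.172ms @ 4 + 310.345ms (3/4)
10. 1965.517ms @ 19/4 + 310.345ms (3/4)
11. 2275.862ms @ 11/2 + 103.448ms (1/4)
12. 2379.31ms @ 23/4 + 103.448ms (1/4)
13. 2482.759ms @ 6 + 206.897ms (1/2)
14. 2689.655ms @ 13/2 + 206.897ms (1/2)
15. 2896.552ms @ 7 + 206.897ms (1/2)
16. 3103.448ms @ 15/2 + 206.897ms (1/2)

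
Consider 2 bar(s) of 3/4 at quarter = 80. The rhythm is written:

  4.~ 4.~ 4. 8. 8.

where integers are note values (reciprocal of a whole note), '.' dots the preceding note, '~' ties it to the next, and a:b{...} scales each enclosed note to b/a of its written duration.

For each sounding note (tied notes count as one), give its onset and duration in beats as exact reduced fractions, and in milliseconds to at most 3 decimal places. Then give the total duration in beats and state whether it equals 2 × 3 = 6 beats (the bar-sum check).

1) 0.0ms=0b +3375.0ms=9/2b
2) 3375.0ms=9/2b +562.5ms=3/4b
3) 3937.5ms=21/4b +562.5ms=3/4b
Σ=6b of 6 (80bpm 3/4) — PASS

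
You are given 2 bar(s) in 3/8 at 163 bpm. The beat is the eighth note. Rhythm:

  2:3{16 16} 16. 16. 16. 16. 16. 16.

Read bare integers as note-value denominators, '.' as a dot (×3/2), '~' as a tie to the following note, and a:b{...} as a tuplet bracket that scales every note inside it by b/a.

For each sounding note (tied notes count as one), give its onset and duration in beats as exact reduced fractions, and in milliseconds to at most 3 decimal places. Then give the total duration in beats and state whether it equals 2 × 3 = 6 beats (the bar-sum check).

1) 0.0ms=0b +276.074ms=3/4b
2) 276.074ms=3/4b +276.074ms=3/4b
3) 552.147ms=3/2b +276.074ms=3/4b
4) 828.221ms=9/4b +276.074ms=3/4b
5) 1104.294ms=3b +276.074ms=3/4b
6) 1380.368ms=15/4b +276.074ms=3/4b
7) 1656.442ms=9/2b +276.074ms=3/4b
8) 1932.515ms=21/4b +276.074ms=3/4b
Σ=6b of 6 (163bpm 3/8) — PASS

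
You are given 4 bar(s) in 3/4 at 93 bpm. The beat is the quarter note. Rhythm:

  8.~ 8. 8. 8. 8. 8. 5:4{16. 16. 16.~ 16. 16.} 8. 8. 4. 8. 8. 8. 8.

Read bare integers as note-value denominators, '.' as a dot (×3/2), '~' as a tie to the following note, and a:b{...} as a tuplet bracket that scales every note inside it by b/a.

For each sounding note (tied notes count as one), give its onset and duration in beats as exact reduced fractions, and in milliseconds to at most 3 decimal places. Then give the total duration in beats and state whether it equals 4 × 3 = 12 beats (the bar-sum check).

1) 0.0ms=0b +967.742ms=3/2b
2) 967.742ms=3/2b +483.871ms=3/4b
3) 1451.613ms=9/4b +483.871ms=3/4b
4) 1935.484ms=3b +483.871ms=3/4b
5) 2419.355ms=15/4b +483.871ms=3/4b
6) 2903.226ms=9/2b +193.548ms=3/10b
7) 3096.774ms=24/5b +193.548ms=3/10b
8) 3290.323ms=51/10b +387.097ms=3/5b
9) 3677.419ms=57/10b +193.548ms=3/10b
10) 3870.968ms=6b +483.871ms=3/4b
11) 4354.839ms=27/4b +483.871ms=3/4b
12) 4838.71ms=15/2b +967.742ms=3/2b
13) 5806.452ms=9b +483.871ms=3/4b
14) 6290.323ms=39/4b +483.871ms=3/4b
15) 6774.194ms=21/2b +483.871ms=3/4b
16) 7258.065ms=45/4b +483.871ms=3/4b
Σ=12b of 12 (93bpm 3/4) — PASS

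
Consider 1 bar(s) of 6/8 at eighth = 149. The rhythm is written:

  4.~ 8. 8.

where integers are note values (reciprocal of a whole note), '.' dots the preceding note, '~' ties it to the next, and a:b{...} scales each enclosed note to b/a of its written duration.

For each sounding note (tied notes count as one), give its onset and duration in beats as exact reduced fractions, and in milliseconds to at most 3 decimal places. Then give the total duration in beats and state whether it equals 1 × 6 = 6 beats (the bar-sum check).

1) 0.0ms=0b +1812.081ms=9/2b
2) 1812.081ms=9/2b +604.027ms=3/2b
Σ=6b of 6 (149bpm 6/8) — PASS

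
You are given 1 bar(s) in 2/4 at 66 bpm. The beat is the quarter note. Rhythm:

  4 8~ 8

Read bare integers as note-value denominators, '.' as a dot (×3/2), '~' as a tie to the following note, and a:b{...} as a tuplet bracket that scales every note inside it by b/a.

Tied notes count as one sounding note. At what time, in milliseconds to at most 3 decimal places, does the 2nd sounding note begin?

note 2 onset = 1b = 909.091ms

1. 0.0ms @ 0 + 909.091ms (1)
2. 909.091ms @ 1 + 909.091ms (1)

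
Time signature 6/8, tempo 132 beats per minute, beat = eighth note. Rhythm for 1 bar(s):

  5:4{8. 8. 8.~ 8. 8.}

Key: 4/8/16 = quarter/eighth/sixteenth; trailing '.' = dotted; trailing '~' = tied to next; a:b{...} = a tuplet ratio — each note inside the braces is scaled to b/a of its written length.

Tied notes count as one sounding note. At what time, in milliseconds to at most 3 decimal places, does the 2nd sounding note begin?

1. 0.0ms @ 0 + 545.455ms (6/5)
2. 545.455ms @ 6/5 + 545.455ms (6/5)
3. 1090.909ms @ 12/5 + 1090.909ms (12/5)
4. 2181.818ms @ 24/5 + 545.455ms (6/5)

note 2 onset = 6/5b = 545.455ms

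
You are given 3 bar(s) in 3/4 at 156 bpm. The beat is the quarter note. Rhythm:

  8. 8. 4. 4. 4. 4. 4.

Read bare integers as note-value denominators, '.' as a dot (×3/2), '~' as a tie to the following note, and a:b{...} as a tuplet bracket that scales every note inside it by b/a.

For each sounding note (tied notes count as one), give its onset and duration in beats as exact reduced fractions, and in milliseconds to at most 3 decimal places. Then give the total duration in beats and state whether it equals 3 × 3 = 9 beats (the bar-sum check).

1) 0.0ms=0b +288.462ms=3/4b
2) 288.462ms=3/4b +288.462ms=3/4b
3) 576.923ms=3/2b +576.923ms=3/2b
4) 1153.846ms=3b +576.923ms=3/2b
5) 1730.769ms=9/2b +576.923ms=3/2b
6) 2307.692ms=6b +576.923ms=3/2b
7) 2884.615ms=15/2b +576.923ms=3/2b
Σ=9b of 9 (156bpm 3/4) — PASS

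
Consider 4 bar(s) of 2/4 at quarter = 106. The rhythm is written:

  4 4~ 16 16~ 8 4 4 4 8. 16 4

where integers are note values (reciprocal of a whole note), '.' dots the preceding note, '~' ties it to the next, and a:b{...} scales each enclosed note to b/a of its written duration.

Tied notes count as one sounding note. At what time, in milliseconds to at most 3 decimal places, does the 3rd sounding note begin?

note 3 onset = 9/4b = 1273.585ms

1. 0.0ms @ 0 + 566.038ms (1)
2. 566.038ms @ 1 + 707.547ms (5/4)
3. 1273.585ms @ 9/4 + 424.528ms (3/4)
4. 1698.113ms @ 3 + 566.038ms (1)
5. 2264.151ms @ 4 + 566.038ms (1)
6. 2830.189ms @ 5 + 566.038ms (1)
7. 3396.226ms @ 6 + 424.528ms (3/4)
8. 3820.755ms @ 27/4 + 141.509ms (1/4)
9. 3962.264ms @ 7 + 566.038ms (1)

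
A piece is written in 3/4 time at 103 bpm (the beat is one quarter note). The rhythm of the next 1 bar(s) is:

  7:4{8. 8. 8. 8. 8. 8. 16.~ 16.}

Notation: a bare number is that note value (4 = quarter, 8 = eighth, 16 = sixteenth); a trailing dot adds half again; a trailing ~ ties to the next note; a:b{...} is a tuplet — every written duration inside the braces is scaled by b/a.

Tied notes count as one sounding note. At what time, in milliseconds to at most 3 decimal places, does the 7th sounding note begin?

note 7 onset = 18/7b = 1497.92ms

1. 0.0ms @ 0 + 249.653ms (3/7)
2. 249.653ms @ 3/7 + 249.653ms (3/7)
3. 499.307ms @ 6/7 + 249.653ms (3/7)
4. 748.96ms @ 9/7 + 249.653ms (3/7)
5. 998.613ms @ 12/7 + 249.653ms (3/7)
6. 1248.266ms @ 15/7 + 249.653ms (3/7)
7. 1497.92ms @ 18/7 + 249.653ms (3/7)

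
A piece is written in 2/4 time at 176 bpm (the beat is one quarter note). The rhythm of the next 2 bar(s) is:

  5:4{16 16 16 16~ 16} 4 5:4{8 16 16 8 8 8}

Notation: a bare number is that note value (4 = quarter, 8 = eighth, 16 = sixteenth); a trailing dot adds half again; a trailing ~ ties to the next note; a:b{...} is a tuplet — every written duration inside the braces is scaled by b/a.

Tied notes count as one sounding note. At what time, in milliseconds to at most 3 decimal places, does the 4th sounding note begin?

note 4 onset = 3/5b = 204.545ms

1. 0.0ms @ 0 + 68.182ms (1/5)
2. 68.182ms @ 1/5 + 68.182ms (1/5)
3. 136.364ms @ 2/5 + 68.182ms (1/5)
4. 204.545ms @ 3/5 + 136.364ms (2/5)
5. 340.909ms @ 1 + 340.909ms (1)
6. 681.818ms @ 2 + 136.364ms (2/5)
7. 818.182ms @ 12/5 + 68.182ms (1/5)
8. 886.364ms @ 13/5 + 68.182ms (1/5)
9. 954.545ms @ 14/5 + 136.364ms (2/5)
10. 1090.909ms @ 16/5 + 136.364ms (2/5)
11. 1227.273ms @ 18/5 + 136.364ms (2/5)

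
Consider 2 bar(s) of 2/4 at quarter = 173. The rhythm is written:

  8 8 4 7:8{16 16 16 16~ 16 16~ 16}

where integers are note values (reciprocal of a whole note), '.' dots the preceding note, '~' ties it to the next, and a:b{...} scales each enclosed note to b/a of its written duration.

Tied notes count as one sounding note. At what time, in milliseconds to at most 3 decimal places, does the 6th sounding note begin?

note 6 onset = 18/7b = 891.825ms

1. 0.0ms @ 0 + 173.41ms (1/2)
2. 173.41ms @ 1/2 + 173.41ms (1/2)
3. 346.821ms @ 1 + 346.821ms (1)
4. 693.642ms @ 2 + 99.092ms (2/7)
5. 792.733ms @ 16/7 + 99.092ms (2/7)
6. 891.825ms @ 18/7 + 99.092ms (2/7)
7. 990.917ms @ 20/7 + 198.183ms (4/7)
8. 1189.1ms @ 24/7 + 198.183ms (4/7)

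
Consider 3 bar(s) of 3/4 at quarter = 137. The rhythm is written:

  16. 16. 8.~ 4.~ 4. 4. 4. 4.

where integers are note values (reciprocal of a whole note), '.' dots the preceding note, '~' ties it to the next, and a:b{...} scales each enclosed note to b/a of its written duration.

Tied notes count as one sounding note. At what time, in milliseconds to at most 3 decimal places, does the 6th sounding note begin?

1. 0.0ms @ 0 + 164.234ms (3/8)
2. 164.234ms @ 3/8 + 164.234ms (3/8)
3. 328.467ms @ 3/4 + 1642.336ms (15/4)
4. 1970.803ms @ 9/2 + 656.934ms (3/2)
5. 2627.737ms @ 6 + 656.934ms (3/2)
6. 3284.672ms @ 15/2 + 656.934ms (3/2)

note 6 onset = 15/2b = 3284.672ms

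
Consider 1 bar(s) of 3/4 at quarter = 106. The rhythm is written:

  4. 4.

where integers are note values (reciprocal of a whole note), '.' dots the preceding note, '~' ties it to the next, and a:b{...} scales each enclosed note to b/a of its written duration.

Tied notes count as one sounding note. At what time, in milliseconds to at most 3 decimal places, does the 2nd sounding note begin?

note 2 onset = 3/2b = 849.057ms

1. 0.0ms @ 0 + 849.057ms (3/2)
2. 849.057ms @ 3/2 + 849.057ms (3/2)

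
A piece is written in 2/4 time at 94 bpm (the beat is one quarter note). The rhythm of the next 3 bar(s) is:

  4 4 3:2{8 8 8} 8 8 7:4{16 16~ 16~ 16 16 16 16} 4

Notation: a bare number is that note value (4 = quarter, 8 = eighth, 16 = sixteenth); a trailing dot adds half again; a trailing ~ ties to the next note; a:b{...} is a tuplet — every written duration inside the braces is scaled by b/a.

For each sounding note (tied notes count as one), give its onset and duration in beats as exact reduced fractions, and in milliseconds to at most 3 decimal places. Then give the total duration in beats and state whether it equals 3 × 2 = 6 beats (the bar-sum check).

1) 0.0ms=0b +638.298ms=1b
2) 638.298ms=1b +638.298ms=1b
3) 1276.596ms=2b +212.766ms=1/3b
4) 1489.362ms=7/3b +212.766ms=1/3b
5) 1702.128ms=8/3b +212.766ms=1/3b
6) 1914.894ms=3b +319.149ms=1/2b
7) 2234.043ms=7/2b +319.149ms=1/2b
8) 2553.191ms=4b +91.185ms=1/7b
9) 2644.377ms=29/7b +273.556ms=3/7b
10) 2917.933ms=32/7b +91.185ms=1/7b
11) 3009.119ms=33/7b +91.185ms=1/7b
12) 3100.304ms=34/7b +91.185ms=1/7b
13) 3191.489ms=5b +638.298ms=1b
Σ=6b of 6 (94bpm 2/4) — PASS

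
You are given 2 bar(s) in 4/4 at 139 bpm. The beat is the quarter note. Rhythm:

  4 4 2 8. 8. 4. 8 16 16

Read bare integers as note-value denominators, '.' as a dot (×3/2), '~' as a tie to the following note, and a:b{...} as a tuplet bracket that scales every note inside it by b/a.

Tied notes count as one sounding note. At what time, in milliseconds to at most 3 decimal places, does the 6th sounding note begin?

1. 0.0ms @ 0 + 431.655ms (1)
2. 431.655ms @ 1 + 431.655ms (1)
3. 863.309ms @ 2 + 863.309ms (2)
4. 1726.619ms @ 4 + 323.741ms (3/4)
5. 2050.36ms @ 19/4 + 323.741ms (3/4)
6. 2374.101ms @ 11/2 + 647.482ms (3/2)
7. 3021.583ms @ 7 + 215.827ms (1/2)
8. 3237.41ms @ 15/2 + 107.914ms (1/4)
9. 3345.324ms @ 31/4 + 107.914ms (1/4)

note 6 onset = 11/2b = 2374.101ms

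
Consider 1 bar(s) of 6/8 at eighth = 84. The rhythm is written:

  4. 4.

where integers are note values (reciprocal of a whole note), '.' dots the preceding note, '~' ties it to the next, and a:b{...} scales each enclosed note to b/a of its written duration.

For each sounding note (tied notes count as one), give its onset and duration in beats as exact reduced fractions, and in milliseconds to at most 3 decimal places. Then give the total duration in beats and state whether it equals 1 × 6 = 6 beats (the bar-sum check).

1) 0.0ms=0b +2142.857ms=3b
2) 2142.857ms=3b +2142.857ms=3b
Σ=6b of 6 (84bpm 6/8) — PASS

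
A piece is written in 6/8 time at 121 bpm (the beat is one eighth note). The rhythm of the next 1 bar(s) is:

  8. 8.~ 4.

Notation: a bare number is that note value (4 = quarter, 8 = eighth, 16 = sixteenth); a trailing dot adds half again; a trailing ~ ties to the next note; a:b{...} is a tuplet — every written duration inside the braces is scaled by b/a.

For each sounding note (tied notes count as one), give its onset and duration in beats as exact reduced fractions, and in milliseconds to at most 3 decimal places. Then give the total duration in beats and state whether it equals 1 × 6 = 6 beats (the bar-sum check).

1) 0.0ms=0b +743.802ms=3/2b
2) 743.802ms=3/2b +2231.405ms=9/2b
Σ=6b of 6 (121bpm 6/8) — PASS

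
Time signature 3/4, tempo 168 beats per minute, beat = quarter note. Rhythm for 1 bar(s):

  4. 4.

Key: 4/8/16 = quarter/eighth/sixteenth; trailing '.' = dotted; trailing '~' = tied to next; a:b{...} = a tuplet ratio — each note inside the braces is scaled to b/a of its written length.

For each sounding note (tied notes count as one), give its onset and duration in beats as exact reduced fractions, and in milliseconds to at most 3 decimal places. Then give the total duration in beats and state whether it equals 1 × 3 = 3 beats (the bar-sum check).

1) 0.0ms=0b +535.714ms=3/2b
2) 535.714ms=3/2b +535.714ms=3/2b
Σ=3b of 3 (168bpm 3/4) — PASS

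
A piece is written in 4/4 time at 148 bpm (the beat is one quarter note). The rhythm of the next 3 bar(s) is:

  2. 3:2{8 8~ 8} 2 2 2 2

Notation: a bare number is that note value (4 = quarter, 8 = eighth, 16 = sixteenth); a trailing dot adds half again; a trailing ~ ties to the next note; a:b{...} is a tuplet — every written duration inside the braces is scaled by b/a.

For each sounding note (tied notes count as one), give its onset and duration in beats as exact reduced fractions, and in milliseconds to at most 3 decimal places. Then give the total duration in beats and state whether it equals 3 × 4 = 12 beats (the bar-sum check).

1) 0.0ms=0b +1216.216ms=3b
2) 1216.216ms=3b +135.135ms=1/3b
3) 1351.351ms=10/3b +270.27ms=2/3b
4) 1621.622ms=4b +810.811ms=2b
5) 2432.432ms=6b +810.811ms=2b
6) 3243.243ms=8b +810.811ms=2b
7) 4054.054ms=10b +810.811ms=2b
Σ=12b of 12 (148bpm 4/4) — PASS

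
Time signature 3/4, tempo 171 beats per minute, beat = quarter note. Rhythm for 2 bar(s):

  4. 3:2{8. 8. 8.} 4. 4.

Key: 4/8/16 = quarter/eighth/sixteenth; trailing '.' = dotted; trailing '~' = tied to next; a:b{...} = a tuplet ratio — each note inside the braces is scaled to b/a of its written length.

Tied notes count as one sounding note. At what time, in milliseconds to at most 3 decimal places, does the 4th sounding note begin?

note 4 onset = 5/2b = 877.193ms

1. 0.0ms @ 0 + 526.316ms (3/2)
2. 526.316ms @ 3/2 + 175.439ms (1/2)
3. 701.754ms @ 2 + 175.439ms (1/2)
4. 877.193ms @ 5/2 + 175.439ms (1/2)
5. 1052.632ms @ 3 + 526.316ms (3/2)
6. 1578.947ms @ 9/2 + 526.316ms (3/2)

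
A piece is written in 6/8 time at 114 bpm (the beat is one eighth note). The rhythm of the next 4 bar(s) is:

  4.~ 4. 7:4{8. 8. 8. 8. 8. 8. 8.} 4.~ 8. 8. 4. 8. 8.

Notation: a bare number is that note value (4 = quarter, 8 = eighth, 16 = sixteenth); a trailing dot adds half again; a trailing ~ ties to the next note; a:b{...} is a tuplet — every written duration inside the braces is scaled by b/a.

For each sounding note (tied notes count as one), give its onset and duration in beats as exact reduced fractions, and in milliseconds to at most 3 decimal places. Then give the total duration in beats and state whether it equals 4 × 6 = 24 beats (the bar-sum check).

1) 0.0ms=0b +3157.895ms=6b
2) 3157.895ms=6b +451.128ms=6/7b
3) 3609.023ms=48/7b +451.128ms=6/7b
4) 4060.15ms=54/7b +451.128ms=6/7b
5) 4511.278ms=60/7b +451.128ms=6/7b
6) 4962.406ms=66/7b +451.128ms=6/7b
7) 5413.534ms=72/7b +451.128ms=6/7b
8) 5864.662ms=78/7b +451.128ms=6/7b
9) 6315.789ms=12b +2368.421ms=9/2b
10) 8684.211ms=33/2b +789.474ms=3/2b
11) 9473.684ms=18b +1578.947ms=3b
12) 11052.632ms=21b +789.474ms=3/2b
13) 11842.105ms=45/2b +789.474ms=3/2b
Σ=24b of 24 (114bpm 6/8) — PASS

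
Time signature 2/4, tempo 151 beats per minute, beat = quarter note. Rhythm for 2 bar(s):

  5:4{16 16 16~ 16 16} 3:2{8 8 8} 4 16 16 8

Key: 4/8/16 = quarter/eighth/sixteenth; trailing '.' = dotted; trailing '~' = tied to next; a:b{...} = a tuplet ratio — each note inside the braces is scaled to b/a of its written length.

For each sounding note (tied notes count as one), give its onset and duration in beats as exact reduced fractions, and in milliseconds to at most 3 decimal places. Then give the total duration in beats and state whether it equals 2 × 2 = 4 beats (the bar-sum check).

1) 0.0ms=0b +79.47ms=1/5b
2) 79.47ms=1/5b +79.47ms=1/5b
3) 158.94ms=2/5b +158.94ms=2/5b
4) 317.881ms=4/5b +79.47ms=1/5b
5) 397.351ms=1b +132.45ms=1/3b
6) 529.801ms=4/3b +132.45ms=1/3b
7) 662.252ms=5/3b +132.45ms=1/3b
8) 794.702ms=2b +397.351ms=1b
9) 1192.053ms=3b +99.338ms=1/4b
10) 1291.391ms=13/4b +99.338ms=1/4b
11) 1390.728ms=7/2b +198.675ms=1/2b
Σ=4b of 4 (151bpm 2/4) — PASS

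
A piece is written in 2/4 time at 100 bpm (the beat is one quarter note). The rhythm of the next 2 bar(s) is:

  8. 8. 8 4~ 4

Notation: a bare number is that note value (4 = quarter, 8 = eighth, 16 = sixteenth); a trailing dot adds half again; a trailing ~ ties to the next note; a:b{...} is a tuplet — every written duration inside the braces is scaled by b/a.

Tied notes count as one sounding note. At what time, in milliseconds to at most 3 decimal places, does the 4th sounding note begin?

note 4 onset = 2b = 1200.0ms

1. 0.0ms @ 0 + 450.0ms (3/4)
2. 450.0ms @ 3/4 + 450.0ms (3/4)
3. 900.0ms @ 3/2 + 300.0ms (1/2)
4. 1200.0ms @ 2 + 1200.0ms (2)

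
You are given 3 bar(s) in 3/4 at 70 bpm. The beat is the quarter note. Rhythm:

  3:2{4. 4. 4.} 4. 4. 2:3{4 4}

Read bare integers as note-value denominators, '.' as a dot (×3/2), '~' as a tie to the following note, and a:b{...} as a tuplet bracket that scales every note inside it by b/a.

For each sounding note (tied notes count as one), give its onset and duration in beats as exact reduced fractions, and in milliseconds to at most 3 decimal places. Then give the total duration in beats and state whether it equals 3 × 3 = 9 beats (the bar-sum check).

1) 0.0ms=0b +857.143ms=1b
2) 857.143ms=1b +857.143ms=1b
3) 1714.286ms=2b +857.143ms=1b
4) 2571.429ms=3b +1285.714ms=3/2b
5) 3857.143ms=9/2b +1285.714ms=3/2b
6) 5142.857ms=6b +1285.714ms=3/2b
7) 6428.571ms=15/2b +1285.714ms=3/2b
Σ=9b of 9 (70bpm 3/4) — PASS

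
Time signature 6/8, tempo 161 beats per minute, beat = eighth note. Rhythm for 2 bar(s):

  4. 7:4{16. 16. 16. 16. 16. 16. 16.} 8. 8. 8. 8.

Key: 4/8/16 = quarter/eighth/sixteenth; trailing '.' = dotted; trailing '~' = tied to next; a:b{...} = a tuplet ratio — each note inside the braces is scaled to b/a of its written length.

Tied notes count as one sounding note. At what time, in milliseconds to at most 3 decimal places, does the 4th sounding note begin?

note 4 onset = 27/7b = 1437.445ms

1. 0.0ms @ 0 + 1118.012ms (3)
2. 1118.012ms @ 3 + 159.716ms (3/7)
3. 1277.728ms @ 24/7 + 159.716ms (3/7)
4. 1437.445ms @ 27/7 + 159.716ms (3/7)
5. 1597.161ms @ 30/7 + 159.716ms (3/7)
6. 1756.877ms @ 33/7 + 159.716ms (3/7)
7. 1916.593ms @ 36/7 + 159.716ms (3/7)
8. 2076.309ms @ 39/7 + 159.716ms (3/7)
9. 2236.025ms @ 6 + 559.006ms (3/2)
10. 2795.031ms @ 15/2 + 559.006ms (3/2)
11. 3354.037ms @ 9 + 559.006ms (3/2)
12. 3913.043ms @ 21/2 + 559.006ms (3/2)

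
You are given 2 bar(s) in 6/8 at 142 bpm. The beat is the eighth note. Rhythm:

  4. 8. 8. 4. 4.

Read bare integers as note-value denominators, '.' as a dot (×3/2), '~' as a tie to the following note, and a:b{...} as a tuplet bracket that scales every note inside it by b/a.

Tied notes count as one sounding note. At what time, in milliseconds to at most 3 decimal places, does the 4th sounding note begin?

1. 0.0ms @ 0 + 1267.606ms (3)
2. 1267.606ms @ 3 + 633.803ms (3/2)
3. 1901.408ms @ 9/2 + 633.803ms (3/2)
4. 2535.211ms @ 6 + 1267.606ms (3)
5. 3802.817ms @ 9 + 1267.606ms (3)

note 4 onset = 6b = 2535.211ms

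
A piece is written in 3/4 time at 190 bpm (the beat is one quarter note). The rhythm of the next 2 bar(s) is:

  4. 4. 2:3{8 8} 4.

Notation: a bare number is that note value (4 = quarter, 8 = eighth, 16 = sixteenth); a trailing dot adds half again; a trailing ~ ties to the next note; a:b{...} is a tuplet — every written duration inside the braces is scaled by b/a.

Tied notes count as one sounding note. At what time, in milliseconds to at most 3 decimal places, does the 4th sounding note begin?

1. 0.0ms @ 0 + 473.684ms (3/2)
2. 473.684ms @ 3/2 + 473.684ms (3/2)
3. 947.368ms @ 3 + 236.842ms (3/4)
4. 1184.211ms @ 15/4 + 236.842ms (3/4)
5. 1421.053ms @ 9/2 + 473.684ms (3/2)

note 4 onset = 15/4b = 1184.211ms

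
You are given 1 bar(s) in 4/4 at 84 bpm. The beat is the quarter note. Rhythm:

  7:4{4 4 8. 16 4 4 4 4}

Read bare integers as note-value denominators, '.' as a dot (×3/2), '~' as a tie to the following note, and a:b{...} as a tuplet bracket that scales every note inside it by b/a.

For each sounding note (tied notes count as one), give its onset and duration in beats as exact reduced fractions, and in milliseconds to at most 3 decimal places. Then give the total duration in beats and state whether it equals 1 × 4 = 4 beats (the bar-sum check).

1) 0.0ms=0b +408.163ms=4/7b
2) 408.163ms=4/7b +408.163ms=4/7b
3) 816.327ms=8/7b +306.122ms=3/7b
4) 1122.449ms=11/7b +102.041ms=1/7b
5) 1224.49ms=12/7b +408.163ms=4/7b
6) 1632.653ms=16/7b +408.163ms=4/7b
7) 2040.816ms=20/7b +408.163ms=4/7b
8) 2448.98ms=24/7b +408.163ms=4/7b
Σ=4b of 4 (84bpm 4/4) — PASS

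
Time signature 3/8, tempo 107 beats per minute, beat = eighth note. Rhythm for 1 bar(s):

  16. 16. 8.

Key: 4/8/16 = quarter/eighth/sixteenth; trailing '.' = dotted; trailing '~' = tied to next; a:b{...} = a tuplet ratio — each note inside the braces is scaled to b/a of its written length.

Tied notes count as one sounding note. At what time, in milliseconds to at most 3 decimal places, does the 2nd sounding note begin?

1. 0.0ms @ 0 + 420.561ms (3/4)
2. 420.561ms @ 3/4 + 420.561ms (3/4)
3. 841.121ms @ 3/2 + 841.121ms (3/2)

note 2 onset = 3/4b = 420.561ms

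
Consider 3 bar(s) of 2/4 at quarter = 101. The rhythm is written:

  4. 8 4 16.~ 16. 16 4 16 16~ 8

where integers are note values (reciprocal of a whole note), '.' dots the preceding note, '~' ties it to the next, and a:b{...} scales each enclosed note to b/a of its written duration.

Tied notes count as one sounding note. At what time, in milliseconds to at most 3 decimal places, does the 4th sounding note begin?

1. 0.0ms @ 0 + 891.089ms (3/2)
2. 891.089ms @ 3/2 + 297.03ms (1/2)
3. 1188.119ms @ 2 + 594.059ms (1)
4. 1782.178ms @ 3 + 445.545ms (3/4)
5. 2227.723ms @ 15/4 + 148.515ms (1/4)
6. 2376.238ms @ 4 + 594.059ms (1)
7. 2970.297ms @ 5 + 148.515ms (1/4)
8. 3118.812ms @ 21/4 + 445.545ms (3/4)

note 4 onset = 3b = 1782.178ms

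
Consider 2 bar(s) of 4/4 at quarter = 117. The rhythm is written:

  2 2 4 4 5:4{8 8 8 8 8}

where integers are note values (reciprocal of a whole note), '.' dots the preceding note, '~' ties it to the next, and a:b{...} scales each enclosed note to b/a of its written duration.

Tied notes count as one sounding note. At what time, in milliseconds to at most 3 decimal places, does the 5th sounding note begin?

1. 0.0ms @ 0 + 1025.641ms (2)
2. 1025.641ms @ 2 + 1025.641ms (2)
3. 2051.282ms @ 4 + 512.821ms (1)
4. 2564.103ms @ 5 + 512.821ms (1)
5. 3076.923ms @ 6 + 205.128ms (2/5)
6. 3282.051ms @ 32/5 + 205.128ms (2/5)
7. 3487.179ms @ 34/5 + 205.128ms (2/5)
8. 3692.308ms @ 36/5 + 205.128ms (2/5)
9. 3897.436ms @ 38/5 + 205.128ms (2/5)

note 5 onset = 6b = 3076.923ms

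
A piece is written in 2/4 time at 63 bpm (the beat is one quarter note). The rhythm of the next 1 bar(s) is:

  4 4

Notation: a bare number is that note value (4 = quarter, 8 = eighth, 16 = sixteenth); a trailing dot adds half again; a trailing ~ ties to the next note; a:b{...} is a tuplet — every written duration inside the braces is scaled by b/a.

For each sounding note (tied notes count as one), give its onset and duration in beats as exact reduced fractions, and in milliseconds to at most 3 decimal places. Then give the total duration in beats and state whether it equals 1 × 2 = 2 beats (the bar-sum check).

1) 0.0ms=0b +952.381ms=1b
2) 952.381ms=1b +952.381ms=1b
Σ=2b of 2 (63bpm 2/4) — PASS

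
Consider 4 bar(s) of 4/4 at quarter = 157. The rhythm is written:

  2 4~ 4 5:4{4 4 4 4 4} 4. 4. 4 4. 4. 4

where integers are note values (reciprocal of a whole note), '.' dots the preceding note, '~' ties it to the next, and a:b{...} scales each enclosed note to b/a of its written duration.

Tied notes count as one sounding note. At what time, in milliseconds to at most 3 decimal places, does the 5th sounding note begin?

1. 0.0ms @ 0 + 764.331ms (2)
2. 764.331ms @ 2 + 764.331ms (2)
3. 1528.662ms @ 4 + 305.732ms (4/5)
4. 1834.395ms @ 24/5 + 305.732ms (4/5)
5. 2140.127ms @ 28/5 + 305.732ms (4/5)
6. 2445.86ms @ 32/5 + 305.732ms (4/5)
7. 2751.592ms @ 36/5 + 305.732ms (4/5)
8. 3057.325ms @ 8 + 573.248ms (3/2)
9. 3630.573ms @ 19/2 + 573.248ms (3/2)
10. 4203.822ms @ 11 + 382.166ms (1)
11. 4585.987ms @ 12 + 573.248ms (3/2)
12. 5159.236ms @ 27/2 + 573.248ms (3/2)
13. 5732.484ms @ 15 + 382.166ms (1)

note 5 onset = 28/5b = 2140.127ms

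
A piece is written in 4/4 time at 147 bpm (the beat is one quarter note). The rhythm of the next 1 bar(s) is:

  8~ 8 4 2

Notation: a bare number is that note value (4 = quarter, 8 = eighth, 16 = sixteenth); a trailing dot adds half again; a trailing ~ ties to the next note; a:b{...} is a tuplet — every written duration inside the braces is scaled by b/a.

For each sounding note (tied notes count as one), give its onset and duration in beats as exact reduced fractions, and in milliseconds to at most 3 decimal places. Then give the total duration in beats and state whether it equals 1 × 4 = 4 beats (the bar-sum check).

1) 0.0ms=0b +408.163ms=1b
2) 408.163ms=1b +408.163ms=1b
3) 816.327ms=2b +816.327ms=2b
Σ=4b of 4 (147bpm 4/4) — PASS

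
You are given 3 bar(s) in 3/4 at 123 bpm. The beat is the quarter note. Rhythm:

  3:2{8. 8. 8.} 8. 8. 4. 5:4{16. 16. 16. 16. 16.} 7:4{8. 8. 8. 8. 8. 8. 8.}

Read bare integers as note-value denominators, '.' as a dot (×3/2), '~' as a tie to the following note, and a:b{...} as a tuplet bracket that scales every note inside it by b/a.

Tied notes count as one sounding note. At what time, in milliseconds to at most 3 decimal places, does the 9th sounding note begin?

1. 0.0ms @ 0 + 243.902ms (1/2)
2. 243.902ms @ 1/2 + 243.902ms (1/2)
3. 487.805ms @ 1 + 243.902ms (1/2)
4. 731.707ms @ 3/2 + 365.854ms (3/4)
5. 1097.561ms @ 9/4 + 365.854ms (3/4)
6. 1463.415ms @ 3 + 731.707ms (3/2)
7. 2195.122ms @ 9/2 + 146.341ms (3/10)
8. 2341.463ms @ 24/5 + 146.341ms (3/10)
9. 2487.805ms @ 51/10 + 146.341ms (3/10)
10. 2634.146ms @ 27/5 + 146.341ms (3/10)
11. 2780.488ms @ 57/10 + 146.341ms (3/10)
12. 2926.829ms @ 6 + 209.059ms (3/7)
13. 3135.889ms @ 45/7 + 209.059ms (3/7)
14. 3344.948ms @ 48/7 + 209.059ms (3/7)
15. 3554.007ms @ 51/7 + 209.059ms (3/7)
16. 3763.066ms @ 54/7 + 209.059ms (3/7)
17. 3972.125ms @ 57/7 + 209.059ms (3/7)
18. 4181.185ms @ 60/7 + 209.059ms (3/7)

note 9 onset = 51/10b = 2487.805ms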